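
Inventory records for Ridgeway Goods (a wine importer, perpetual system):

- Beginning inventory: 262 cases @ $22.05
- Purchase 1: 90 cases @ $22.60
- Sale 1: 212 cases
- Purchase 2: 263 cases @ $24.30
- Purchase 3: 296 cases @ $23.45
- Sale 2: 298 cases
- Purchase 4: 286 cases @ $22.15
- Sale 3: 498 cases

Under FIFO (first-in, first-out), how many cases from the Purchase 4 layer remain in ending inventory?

189

Sale 1 (212) [FIFO — oldest first]: 212 @ $22.05 = $4,674.60
Sale 2 (298) [FIFO — oldest first]: 50 @ $22.05 + 90 @ $22.60 + 158 @ $24.30 = $6,975.90
Sale 3 (498) [FIFO — oldest first]: 105 @ $24.30 + 296 @ $23.45 + 97 @ $22.15 = $11,641.25
Total COGS = $4,674.60 + $6,975.90 + $11,641.25 = $23,291.75
Ending inventory: 189 @ $22.15 = $4,186.35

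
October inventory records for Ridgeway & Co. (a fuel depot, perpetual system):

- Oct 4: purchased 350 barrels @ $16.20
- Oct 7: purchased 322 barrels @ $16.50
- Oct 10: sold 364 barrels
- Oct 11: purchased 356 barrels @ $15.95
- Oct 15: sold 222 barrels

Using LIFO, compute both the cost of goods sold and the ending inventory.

Oct 10, 364 sold [LIFO — newest first]: 322 @ $16.50 + 42 @ $16.20 = $5,993.40
Oct 15, 222 sold [LIFO — newest first]: 222 @ $15.95 = $3,540.90
Total COGS = $5,993.40 + $3,540.90 = $9,534.30
Ending inventory: 308 @ $16.20 + 134 @ $15.95 = $7,126.90

COGS = $9,534.30; ending inventory = $7,126.90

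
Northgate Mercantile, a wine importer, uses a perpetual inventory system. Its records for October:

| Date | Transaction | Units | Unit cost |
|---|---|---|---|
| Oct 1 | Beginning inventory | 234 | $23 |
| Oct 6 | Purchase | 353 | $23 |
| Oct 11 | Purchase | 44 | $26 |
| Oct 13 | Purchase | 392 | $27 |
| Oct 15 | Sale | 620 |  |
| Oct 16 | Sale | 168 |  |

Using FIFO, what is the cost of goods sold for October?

COGS = $18,884

Oct 15, 620 sold [FIFO — oldest first]: 234 @ $23 + 353 @ $23 + 33 @ $26 = $14,359
Oct 16, 168 sold [FIFO — oldest first]: 11 @ $26 + 157 @ $27 = $4,525
Total COGS = $14,359 + $4,525 = $18,884
Ending inventory: 235 @ $27 = $6,345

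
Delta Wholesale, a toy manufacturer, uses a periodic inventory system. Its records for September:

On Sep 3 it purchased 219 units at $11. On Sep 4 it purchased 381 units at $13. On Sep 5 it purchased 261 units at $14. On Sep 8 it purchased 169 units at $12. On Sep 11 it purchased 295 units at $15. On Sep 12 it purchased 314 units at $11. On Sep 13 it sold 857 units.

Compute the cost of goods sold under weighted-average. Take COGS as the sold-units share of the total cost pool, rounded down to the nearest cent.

Sep 13, sell 857: 857/1639 × $20,923.00 → $10,940.21
Ending inventory (cost pool remaining) = $9,982.79

COGS = $10,940.21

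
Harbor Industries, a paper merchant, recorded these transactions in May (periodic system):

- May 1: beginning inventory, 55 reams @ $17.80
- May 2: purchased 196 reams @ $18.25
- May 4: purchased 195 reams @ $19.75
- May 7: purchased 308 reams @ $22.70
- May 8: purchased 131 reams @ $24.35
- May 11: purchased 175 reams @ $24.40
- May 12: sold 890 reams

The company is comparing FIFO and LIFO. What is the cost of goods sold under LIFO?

COGS = $19,780.95

FIFO COGS: 55 @ $17.80 + 196 @ $18.25 + 195 @ $19.75 + 308 @ $22.70 + 131 @ $24.35 + 5 @ $24.40 = $18,710.70
LIFO COGS: 175 @ $24.40 + 131 @ $24.35 + 308 @ $22.70 + 195 @ $19.75 + 81 @ $18.25 = $19,780.95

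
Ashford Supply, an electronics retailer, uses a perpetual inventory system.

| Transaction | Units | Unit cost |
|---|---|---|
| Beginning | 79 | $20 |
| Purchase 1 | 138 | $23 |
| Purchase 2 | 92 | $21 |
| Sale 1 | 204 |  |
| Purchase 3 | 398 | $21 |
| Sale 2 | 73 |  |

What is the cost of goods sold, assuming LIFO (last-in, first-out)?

COGS = $6,041

Sale 1 (204) [LIFO — newest first]: 92 @ $21 + 112 @ $23 = $4,508
Sale 2 (73) [LIFO — newest first]: 73 @ $21 = $1,533
Total COGS = $4,508 + $1,533 = $6,041
Ending inventory: 79 @ $20 + 26 @ $23 + 325 @ $21 = $9,003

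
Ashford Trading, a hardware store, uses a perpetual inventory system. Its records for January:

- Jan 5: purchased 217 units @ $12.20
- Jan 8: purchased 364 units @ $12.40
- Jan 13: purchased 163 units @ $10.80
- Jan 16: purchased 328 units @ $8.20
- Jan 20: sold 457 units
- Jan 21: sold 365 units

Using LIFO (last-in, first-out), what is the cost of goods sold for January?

COGS = $8,554.40

Jan 20, 457 sold [LIFO — newest first]: 328 @ $8.20 + 129 @ $10.80 = $4,082.80
Jan 21, 365 sold [LIFO — newest first]: 34 @ $10.80 + 331 @ $12.40 = $4,471.60
Total COGS = $4,082.80 + $4,471.60 = $8,554.40
Ending inventory: 217 @ $12.20 + 33 @ $12.40 = $3,056.60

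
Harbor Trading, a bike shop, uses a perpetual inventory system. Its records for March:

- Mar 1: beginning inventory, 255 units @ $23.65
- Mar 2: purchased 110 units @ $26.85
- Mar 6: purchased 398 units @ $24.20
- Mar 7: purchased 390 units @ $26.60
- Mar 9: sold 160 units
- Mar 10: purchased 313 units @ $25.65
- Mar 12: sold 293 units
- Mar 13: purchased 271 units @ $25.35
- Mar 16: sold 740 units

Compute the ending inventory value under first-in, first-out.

Ending inventory = $13,872.30

Mar 9, 160 sold [FIFO — oldest first]: 160 @ $23.65 = $3,784.00
Mar 12, 293 sold [FIFO — oldest first]: 95 @ $23.65 + 110 @ $26.85 + 88 @ $24.20 = $7,329.85
Mar 16, 740 sold [FIFO — oldest first]: 310 @ $24.20 + 390 @ $26.60 + 40 @ $25.65 = $18,902.00
Total COGS = $3,784.00 + $7,329.85 + $18,902.00 = $30,015.85
Ending inventory: 273 @ $25.65 + 271 @ $25.35 = $13,872.30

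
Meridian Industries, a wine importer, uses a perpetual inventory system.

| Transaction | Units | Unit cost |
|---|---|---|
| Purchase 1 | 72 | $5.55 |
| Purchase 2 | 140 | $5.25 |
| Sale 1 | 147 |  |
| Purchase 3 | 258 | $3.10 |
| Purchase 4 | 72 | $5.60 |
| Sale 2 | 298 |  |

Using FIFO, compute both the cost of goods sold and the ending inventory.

COGS = $1,856.90; ending inventory = $480.70

Sale 1 (147) [FIFO — oldest first]: 72 @ $5.55 + 75 @ $5.25 = $793.35
Sale 2 (298) [FIFO — oldest first]: 65 @ $5.25 + 233 @ $3.10 = $1,063.55
Total COGS = $793.35 + $1,063.55 = $1,856.90
Ending inventory: 25 @ $3.10 + 72 @ $5.60 = $480.70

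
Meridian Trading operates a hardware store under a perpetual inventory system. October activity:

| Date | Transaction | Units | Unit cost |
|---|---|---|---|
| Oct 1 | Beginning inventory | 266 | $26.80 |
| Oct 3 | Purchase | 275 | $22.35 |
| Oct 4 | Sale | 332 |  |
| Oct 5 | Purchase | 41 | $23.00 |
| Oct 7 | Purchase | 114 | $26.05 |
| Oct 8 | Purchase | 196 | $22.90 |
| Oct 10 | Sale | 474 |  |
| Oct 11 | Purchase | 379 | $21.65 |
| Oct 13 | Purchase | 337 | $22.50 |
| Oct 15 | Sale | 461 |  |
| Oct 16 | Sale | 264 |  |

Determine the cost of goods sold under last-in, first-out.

COGS = $35,400.40

Oct 4, 332 sold [LIFO — newest first]: 275 @ $22.35 + 57 @ $26.80 = $7,673.85
Oct 10, 474 sold [LIFO — newest first]: 196 @ $22.90 + 114 @ $26.05 + 41 @ $23.00 + 123 @ $26.80 = $11,697.50
Oct 15, 461 sold [LIFO — newest first]: 337 @ $22.50 + 124 @ $21.65 = $10,267.10
Oct 16, 264 sold [LIFO — newest first]: 255 @ $21.65 + 9 @ $26.80 = $5,761.95
Total COGS = $7,673.85 + $11,697.50 + $10,267.10 + $5,761.95 = $35,400.40
Ending inventory: 77 @ $26.80 = $2,063.60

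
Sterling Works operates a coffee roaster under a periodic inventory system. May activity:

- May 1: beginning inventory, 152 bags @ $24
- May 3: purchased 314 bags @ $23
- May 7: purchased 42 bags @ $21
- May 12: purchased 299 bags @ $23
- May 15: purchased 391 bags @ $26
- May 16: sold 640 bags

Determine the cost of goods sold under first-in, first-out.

May 16, 640 sold [FIFO — oldest first]: 152 @ $24 + 314 @ $23 + 42 @ $21 + 132 @ $23 = $14,788
Ending inventory: 167 @ $23 + 391 @ $26 = $14,007

COGS = $14,788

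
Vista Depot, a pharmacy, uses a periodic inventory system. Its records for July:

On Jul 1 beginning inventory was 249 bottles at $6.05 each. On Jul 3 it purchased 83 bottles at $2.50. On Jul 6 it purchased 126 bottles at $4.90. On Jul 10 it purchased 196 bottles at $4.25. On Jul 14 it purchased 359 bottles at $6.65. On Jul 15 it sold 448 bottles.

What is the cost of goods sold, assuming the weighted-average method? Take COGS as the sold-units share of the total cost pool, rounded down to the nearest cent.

COGS = $2,455.24

Jul 15, sell 448: 448/1013 × $5,551.70 → $2,455.24
Ending inventory (cost pool remaining) = $3,096.46
Check: goods available $5,551.70 = COGS $2,455.24 + ending $3,096.46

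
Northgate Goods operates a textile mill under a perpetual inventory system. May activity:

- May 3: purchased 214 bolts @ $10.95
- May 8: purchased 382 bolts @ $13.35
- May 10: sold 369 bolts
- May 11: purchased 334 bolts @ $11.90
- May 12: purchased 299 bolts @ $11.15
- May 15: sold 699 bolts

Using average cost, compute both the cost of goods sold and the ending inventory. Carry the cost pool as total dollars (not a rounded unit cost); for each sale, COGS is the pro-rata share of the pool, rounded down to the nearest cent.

COGS = $12,852.53; ending inventory = $1,898.92

After May 3: 214 on hand, pool $2,343.30 (≈ $10.9500 each)
After May 8: 596 on hand, pool $7,443.00 (≈ $12.4883 each)
May 10, sell 369: 369/596 × $7,443.00 → $4,608.16
After May 11: 561 on hand, pool $6,809.44 (≈ $12.1380 each)
After May 12: 860 on hand, pool $10,143.29 (≈ $11.7945 each)
May 15, sell 699: 699/860 × $10,143.29 → $8,244.37
Total COGS = $4,608.16 + $8,244.37 = $12,852.53
Ending inventory (cost pool remaining) = $1,898.92
Check: goods available $14,751.45 = COGS $12,852.53 + ending $1,898.92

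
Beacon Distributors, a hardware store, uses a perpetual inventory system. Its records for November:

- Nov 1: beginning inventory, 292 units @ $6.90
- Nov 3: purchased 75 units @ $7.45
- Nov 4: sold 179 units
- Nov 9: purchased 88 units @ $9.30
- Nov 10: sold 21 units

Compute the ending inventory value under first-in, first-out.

Ending inventory = $2,011.95

Nov 4, 179 sold [FIFO — oldest first]: 179 @ $6.90 = $1,235.10
Nov 10, 21 sold [FIFO — oldest first]: 21 @ $6.90 = $144.90
Total COGS = $1,235.10 + $144.90 = $1,380.00
Ending inventory: 92 @ $6.90 + 75 @ $7.45 + 88 @ $9.30 = $2,011.95
Check: goods available $3,391.95 = COGS $1,380.00 + ending $2,011.95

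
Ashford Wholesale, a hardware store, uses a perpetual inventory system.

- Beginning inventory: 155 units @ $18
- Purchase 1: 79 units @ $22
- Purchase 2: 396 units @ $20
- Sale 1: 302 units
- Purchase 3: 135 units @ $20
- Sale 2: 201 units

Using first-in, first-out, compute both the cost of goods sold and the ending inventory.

COGS = $9,908; ending inventory = $5,240

Sale 1 (302) [FIFO — oldest first]: 155 @ $18 + 79 @ $22 + 68 @ $20 = $5,888
Sale 2 (201) [FIFO — oldest first]: 201 @ $20 = $4,020
Total COGS = $5,888 + $4,020 = $9,908
Ending inventory: 127 @ $20 + 135 @ $20 = $5,240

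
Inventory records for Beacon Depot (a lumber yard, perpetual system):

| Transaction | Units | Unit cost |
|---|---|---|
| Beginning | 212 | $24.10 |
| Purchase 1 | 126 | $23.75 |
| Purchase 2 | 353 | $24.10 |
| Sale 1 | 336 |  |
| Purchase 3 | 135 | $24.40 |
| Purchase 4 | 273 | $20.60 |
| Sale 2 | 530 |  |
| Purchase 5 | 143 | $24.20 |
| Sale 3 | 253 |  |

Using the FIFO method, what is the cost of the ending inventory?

Sale 1 (336) [FIFO — oldest first]: 212 @ $24.10 + 124 @ $23.75 = $8,054.20
Sale 2 (530) [FIFO — oldest first]: 2 @ $23.75 + 353 @ $24.10 + 135 @ $24.40 + 40 @ $20.60 = $12,672.80
Sale 3 (253) [FIFO — oldest first]: 233 @ $20.60 + 20 @ $24.20 = $5,283.80
Total COGS = $8,054.20 + $12,672.80 + $5,283.80 = $26,010.80
Ending inventory: 123 @ $24.20 = $2,976.60
Check: goods available $28,987.40 = COGS $26,010.80 + ending $2,976.60

Ending inventory = $2,976.60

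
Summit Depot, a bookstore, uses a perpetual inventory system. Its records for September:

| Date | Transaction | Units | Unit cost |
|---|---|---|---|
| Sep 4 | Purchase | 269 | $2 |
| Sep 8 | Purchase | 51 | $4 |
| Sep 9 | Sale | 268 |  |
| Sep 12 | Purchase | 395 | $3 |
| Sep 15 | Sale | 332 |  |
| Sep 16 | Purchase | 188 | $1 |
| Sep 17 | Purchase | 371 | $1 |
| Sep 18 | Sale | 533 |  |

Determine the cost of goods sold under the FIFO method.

Sep 9, 268 sold [FIFO — oldest first]: 268 @ $2 = $536
Sep 15, 332 sold [FIFO — oldest first]: 1 @ $2 + 51 @ $4 + 280 @ $3 = $1,046
Sep 18, 533 sold [FIFO — oldest first]: 115 @ $3 + 188 @ $1 + 230 @ $1 = $763
Total COGS = $536 + $1,046 + $763 = $2,345
Ending inventory: 141 @ $1 = $141
Check: goods available $2,486 = COGS $2,345 + ending $141

COGS = $2,345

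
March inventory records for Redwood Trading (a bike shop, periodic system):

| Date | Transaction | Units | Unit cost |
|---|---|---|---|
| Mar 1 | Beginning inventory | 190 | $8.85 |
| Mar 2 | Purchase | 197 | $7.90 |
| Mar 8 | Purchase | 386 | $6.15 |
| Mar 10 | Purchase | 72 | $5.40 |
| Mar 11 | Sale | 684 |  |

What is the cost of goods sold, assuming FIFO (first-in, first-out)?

Mar 11, 684 sold [FIFO — oldest first]: 190 @ $8.85 + 197 @ $7.90 + 297 @ $6.15 = $5,064.35
Ending inventory: 89 @ $6.15 + 72 @ $5.40 = $936.15
Check: goods available $6,000.50 = COGS $5,064.35 + ending $936.15

COGS = $5,064.35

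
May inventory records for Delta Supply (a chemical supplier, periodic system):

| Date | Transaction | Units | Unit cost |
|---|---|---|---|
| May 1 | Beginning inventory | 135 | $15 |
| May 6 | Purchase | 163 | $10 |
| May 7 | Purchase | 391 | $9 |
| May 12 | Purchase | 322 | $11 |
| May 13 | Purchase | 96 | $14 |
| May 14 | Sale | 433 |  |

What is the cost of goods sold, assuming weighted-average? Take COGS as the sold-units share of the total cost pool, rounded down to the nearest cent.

May 14, sell 433: 433/1107 × $12,060.00 → $4,717.23
Ending inventory (cost pool remaining) = $7,342.77
Check: goods available $12,060.00 = COGS $4,717.23 + ending $7,342.77

COGS = $4,717.23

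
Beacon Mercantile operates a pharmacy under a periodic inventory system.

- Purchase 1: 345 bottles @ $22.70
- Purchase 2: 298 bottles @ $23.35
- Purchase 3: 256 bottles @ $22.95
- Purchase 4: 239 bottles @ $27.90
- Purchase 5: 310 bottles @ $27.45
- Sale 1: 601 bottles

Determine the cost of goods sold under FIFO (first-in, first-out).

COGS = $13,809.10

Sale 1 (601) [FIFO — oldest first]: 345 @ $22.70 + 256 @ $23.35 = $13,809.10
Ending inventory: 42 @ $23.35 + 256 @ $22.95 + 239 @ $27.90 + 310 @ $27.45 = $22,033.50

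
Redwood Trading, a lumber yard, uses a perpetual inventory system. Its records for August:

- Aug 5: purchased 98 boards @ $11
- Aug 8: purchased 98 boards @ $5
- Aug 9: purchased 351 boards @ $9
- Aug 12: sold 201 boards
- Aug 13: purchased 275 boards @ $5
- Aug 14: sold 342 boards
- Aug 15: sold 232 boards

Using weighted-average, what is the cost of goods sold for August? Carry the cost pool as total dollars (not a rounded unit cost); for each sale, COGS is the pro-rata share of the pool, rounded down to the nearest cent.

COGS = $5,771.63

After Aug 5: 98 on hand, pool $1,078.00 (≈ $11.0000 each)
After Aug 8: 196 on hand, pool $1,568.00 (≈ $8.0000 each)
After Aug 9: 547 on hand, pool $4,727.00 (≈ $8.6417 each)
Aug 12, sell 201: 201/547 × $4,727.00 → $1,736.97
After Aug 13: 621 on hand, pool $4,365.03 (≈ $7.0290 each)
Aug 14, sell 342: 342/621 × $4,365.03 → $2,403.92
Aug 15, sell 232: 232/279 × $1,961.11 → $1,630.74
Total COGS = $1,736.97 + $2,403.92 + $1,630.74 = $5,771.63
Ending inventory (cost pool remaining) = $330.37
Check: goods available $6,102.00 = COGS $5,771.63 + ending $330.37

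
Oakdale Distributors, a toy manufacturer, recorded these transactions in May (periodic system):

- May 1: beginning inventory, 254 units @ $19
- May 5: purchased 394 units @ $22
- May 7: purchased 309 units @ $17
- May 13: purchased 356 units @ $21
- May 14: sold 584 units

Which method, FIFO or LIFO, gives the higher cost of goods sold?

FIFO COGS: 254 @ $19 + 330 @ $22 = $12,086
LIFO COGS: 356 @ $21 + 228 @ $17 = $11,352

FIFO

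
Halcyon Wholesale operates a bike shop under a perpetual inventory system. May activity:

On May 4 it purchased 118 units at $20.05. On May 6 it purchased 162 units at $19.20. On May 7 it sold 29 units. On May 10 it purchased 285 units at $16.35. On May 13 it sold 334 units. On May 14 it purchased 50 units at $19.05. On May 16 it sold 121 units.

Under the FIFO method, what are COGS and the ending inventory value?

COGS = $8,811.70; ending inventory = $2,276.85

May 7, 29 sold [FIFO — oldest first]: 29 @ $20.05 = $581.45
May 13, 334 sold [FIFO — oldest first]: 89 @ $20.05 + 162 @ $19.20 + 83 @ $16.35 = $6,251.90
May 16, 121 sold [FIFO — oldest first]: 121 @ $16.35 = $1,978.35
Total COGS = $581.45 + $6,251.90 + $1,978.35 = $8,811.70
Ending inventory: 81 @ $16.35 + 50 @ $19.05 = $2,276.85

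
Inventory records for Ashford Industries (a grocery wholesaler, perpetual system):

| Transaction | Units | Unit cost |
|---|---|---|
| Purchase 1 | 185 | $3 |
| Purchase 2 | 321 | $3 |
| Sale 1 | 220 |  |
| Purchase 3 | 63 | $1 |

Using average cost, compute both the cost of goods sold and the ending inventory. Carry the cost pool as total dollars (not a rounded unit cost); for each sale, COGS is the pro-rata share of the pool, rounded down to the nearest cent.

COGS = $660.00; ending inventory = $921.00

After Purchase 1: 185 on hand, pool $555.00 (≈ $3.0000 each)
After Purchase 2: 506 on hand, pool $1,518.00 (≈ $3.0000 each)
Sale 1, sell 220: 220/506 × $1,518.00 → $660.00
After Purchase 3: 349 on hand, pool $921.00 (≈ $2.6390 each)
Ending inventory (cost pool remaining) = $921.00
Check: goods available $1,581.00 = COGS $660.00 + ending $921.00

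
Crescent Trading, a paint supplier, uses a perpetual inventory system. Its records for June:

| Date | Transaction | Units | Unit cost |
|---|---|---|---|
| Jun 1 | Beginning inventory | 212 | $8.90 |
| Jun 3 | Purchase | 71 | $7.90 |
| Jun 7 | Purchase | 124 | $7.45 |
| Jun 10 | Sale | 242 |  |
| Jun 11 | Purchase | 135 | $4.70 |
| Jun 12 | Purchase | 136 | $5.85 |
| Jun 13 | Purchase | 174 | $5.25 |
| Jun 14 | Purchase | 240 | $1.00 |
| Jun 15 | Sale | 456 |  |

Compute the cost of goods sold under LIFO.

COGS = $3,302.20

Jun 10, 242 sold [LIFO — newest first]: 124 @ $7.45 + 71 @ $7.90 + 47 @ $8.90 = $1,903.00
Jun 15, 456 sold [LIFO — newest first]: 240 @ $1.00 + 174 @ $5.25 + 42 @ $5.85 = $1,399.20
Total COGS = $1,903.00 + $1,399.20 = $3,302.20
Ending inventory: 165 @ $8.90 + 135 @ $4.70 + 94 @ $5.85 = $2,652.90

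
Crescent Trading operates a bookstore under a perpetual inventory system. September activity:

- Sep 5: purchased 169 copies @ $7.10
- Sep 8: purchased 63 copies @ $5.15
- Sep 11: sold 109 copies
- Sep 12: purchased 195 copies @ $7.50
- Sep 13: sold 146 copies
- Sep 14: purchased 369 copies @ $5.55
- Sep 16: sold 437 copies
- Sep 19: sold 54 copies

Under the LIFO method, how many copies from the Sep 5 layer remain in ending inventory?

50

Sep 11, 109 sold [LIFO — newest first]: 63 @ $5.15 + 46 @ $7.10 = $651.05
Sep 13, 146 sold [LIFO — newest first]: 146 @ $7.50 = $1,095.00
Sep 16, 437 sold [LIFO — newest first]: 369 @ $5.55 + 49 @ $7.50 + 19 @ $7.10 = $2,550.35
Sep 19, 54 sold [LIFO — newest first]: 54 @ $7.10 = $383.40
Total COGS = $651.05 + $1,095.00 + $2,550.35 + $383.40 = $4,679.80
Ending inventory: 50 @ $7.10 = $355.00
Check: goods available $5,034.80 = COGS $4,679.80 + ending $355.00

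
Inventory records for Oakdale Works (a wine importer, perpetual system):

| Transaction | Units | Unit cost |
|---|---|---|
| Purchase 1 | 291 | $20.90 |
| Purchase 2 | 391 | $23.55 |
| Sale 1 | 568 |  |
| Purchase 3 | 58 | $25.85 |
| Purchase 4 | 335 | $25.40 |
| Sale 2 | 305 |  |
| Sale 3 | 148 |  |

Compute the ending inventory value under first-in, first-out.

Sale 1 (568) [FIFO — oldest first]: 291 @ $20.90 + 277 @ $23.55 = $12,605.25
Sale 2 (305) [FIFO — oldest first]: 114 @ $23.55 + 58 @ $25.85 + 133 @ $25.40 = $7,562.20
Sale 3 (148) [FIFO — oldest first]: 148 @ $25.40 = $3,759.20
Total COGS = $12,605.25 + $7,562.20 + $3,759.20 = $23,926.65
Ending inventory: 54 @ $25.40 = $1,371.60

Ending inventory = $1,371.60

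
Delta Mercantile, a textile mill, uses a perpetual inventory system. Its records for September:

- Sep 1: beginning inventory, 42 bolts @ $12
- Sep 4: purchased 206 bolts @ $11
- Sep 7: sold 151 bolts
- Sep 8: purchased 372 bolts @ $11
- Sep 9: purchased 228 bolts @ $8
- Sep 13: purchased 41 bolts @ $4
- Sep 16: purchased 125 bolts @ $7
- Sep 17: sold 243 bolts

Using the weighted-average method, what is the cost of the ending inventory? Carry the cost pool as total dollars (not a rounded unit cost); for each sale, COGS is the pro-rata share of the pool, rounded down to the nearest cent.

After Sep 1: 42 on hand, pool $504.00 (≈ $12.0000 each)
After Sep 4: 248 on hand, pool $2,770.00 (≈ $11.1694 each)
Sep 7, sell 151: 151/248 × $2,770.00 → $1,686.57
After Sep 8: 469 on hand, pool $5,175.43 (≈ $11.0350 each)
After Sep 9: 697 on hand, pool $6,999.43 (≈ $10.0422 each)
After Sep 13: 738 on hand, pool $7,163.43 (≈ $9.7065 each)
After Sep 16: 863 on hand, pool $8,038.43 (≈ $9.3145 each)
Sep 17, sell 243: 243/863 × $8,038.43 → $2,263.42
Total COGS = $1,686.57 + $2,263.42 = $3,949.99
Ending inventory (cost pool remaining) = $5,775.01

Ending inventory = $5,775.01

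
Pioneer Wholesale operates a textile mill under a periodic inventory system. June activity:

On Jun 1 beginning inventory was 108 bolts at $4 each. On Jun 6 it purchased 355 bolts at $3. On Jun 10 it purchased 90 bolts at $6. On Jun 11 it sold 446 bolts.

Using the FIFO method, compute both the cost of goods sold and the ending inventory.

COGS = $1,446; ending inventory = $591

Jun 11, 446 sold [FIFO — oldest first]: 108 @ $4 + 338 @ $3 = $1,446
Ending inventory: 17 @ $3 + 90 @ $6 = $591
Check: goods available $2,037 = COGS $1,446 + ending $591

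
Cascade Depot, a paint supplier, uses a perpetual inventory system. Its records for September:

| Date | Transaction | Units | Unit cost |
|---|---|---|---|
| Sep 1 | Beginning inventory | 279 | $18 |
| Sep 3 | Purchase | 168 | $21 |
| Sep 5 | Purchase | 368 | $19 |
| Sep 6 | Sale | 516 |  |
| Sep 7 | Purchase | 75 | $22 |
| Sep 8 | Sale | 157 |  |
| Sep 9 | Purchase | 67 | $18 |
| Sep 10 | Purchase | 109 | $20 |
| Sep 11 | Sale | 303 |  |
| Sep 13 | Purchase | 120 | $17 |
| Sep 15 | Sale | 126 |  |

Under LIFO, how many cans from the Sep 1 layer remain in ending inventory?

84

Sep 6, 516 sold [LIFO — newest first]: 368 @ $19 + 148 @ $21 = $10,100
Sep 8, 157 sold [LIFO — newest first]: 75 @ $22 + 20 @ $21 + 62 @ $18 = $3,186
Sep 11, 303 sold [LIFO — newest first]: 109 @ $20 + 67 @ $18 + 127 @ $18 = $5,672
Sep 15, 126 sold [LIFO — newest first]: 120 @ $17 + 6 @ $18 = $2,148
Total COGS = $10,100 + $3,186 + $5,672 + $2,148 = $21,106
Ending inventory: 84 @ $18 = $1,512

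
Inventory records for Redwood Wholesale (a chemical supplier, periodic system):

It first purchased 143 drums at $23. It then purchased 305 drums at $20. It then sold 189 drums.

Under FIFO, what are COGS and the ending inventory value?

COGS = $4,209; ending inventory = $5,180

Sale 1 (189) [FIFO — oldest first]: 143 @ $23 + 46 @ $20 = $4,209
Ending inventory: 259 @ $20 = $5,180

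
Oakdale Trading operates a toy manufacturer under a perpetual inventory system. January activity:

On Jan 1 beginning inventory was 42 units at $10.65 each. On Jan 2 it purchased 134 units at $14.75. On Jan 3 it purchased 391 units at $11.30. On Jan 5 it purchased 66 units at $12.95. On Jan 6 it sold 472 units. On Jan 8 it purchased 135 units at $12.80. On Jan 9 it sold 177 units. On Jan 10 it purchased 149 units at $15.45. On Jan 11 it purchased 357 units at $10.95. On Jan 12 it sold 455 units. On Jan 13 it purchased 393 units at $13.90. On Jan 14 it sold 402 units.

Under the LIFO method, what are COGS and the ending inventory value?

Jan 6, 472 sold [LIFO — newest first]: 66 @ $12.95 + 391 @ $11.30 + 15 @ $14.75 = $5,494.25
Jan 9, 177 sold [LIFO — newest first]: 135 @ $12.80 + 42 @ $14.75 = $2,347.50
Jan 12, 455 sold [LIFO — newest first]: 357 @ $10.95 + 98 @ $15.45 = $5,423.25
Jan 14, 402 sold [LIFO — newest first]: 393 @ $13.90 + 9 @ $15.45 = $5,601.75
Total COGS = $5,494.25 + $2,347.50 + $5,423.25 + $5,601.75 = $18,866.75
Ending inventory: 42 @ $10.65 + 77 @ $14.75 + 42 @ $15.45 = $2,231.95

COGS = $18,866.75; ending inventory = $2,231.95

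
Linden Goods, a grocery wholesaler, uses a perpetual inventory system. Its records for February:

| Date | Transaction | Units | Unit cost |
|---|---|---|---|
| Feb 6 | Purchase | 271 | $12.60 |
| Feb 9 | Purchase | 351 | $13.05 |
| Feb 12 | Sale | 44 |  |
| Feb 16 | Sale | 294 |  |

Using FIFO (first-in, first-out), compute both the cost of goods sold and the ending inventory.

COGS = $4,288.95; ending inventory = $3,706.20

Feb 12, 44 sold [FIFO — oldest first]: 44 @ $12.60 = $554.40
Feb 16, 294 sold [FIFO — oldest first]: 227 @ $12.60 + 67 @ $13.05 = $3,734.55
Total COGS = $554.40 + $3,734.55 = $4,288.95
Ending inventory: 284 @ $13.05 = $3,706.20
Check: goods available $7,995.15 = COGS $4,288.95 + ending $3,706.20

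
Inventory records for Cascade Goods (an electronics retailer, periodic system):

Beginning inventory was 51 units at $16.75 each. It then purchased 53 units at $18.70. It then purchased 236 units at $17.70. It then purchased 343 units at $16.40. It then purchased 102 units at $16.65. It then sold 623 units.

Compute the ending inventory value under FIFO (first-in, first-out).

Ending inventory = $2,682.30

Sale 1 (623) [FIFO — oldest first]: 51 @ $16.75 + 53 @ $18.70 + 236 @ $17.70 + 283 @ $16.40 = $10,663.75
Ending inventory: 60 @ $16.40 + 102 @ $16.65 = $2,682.30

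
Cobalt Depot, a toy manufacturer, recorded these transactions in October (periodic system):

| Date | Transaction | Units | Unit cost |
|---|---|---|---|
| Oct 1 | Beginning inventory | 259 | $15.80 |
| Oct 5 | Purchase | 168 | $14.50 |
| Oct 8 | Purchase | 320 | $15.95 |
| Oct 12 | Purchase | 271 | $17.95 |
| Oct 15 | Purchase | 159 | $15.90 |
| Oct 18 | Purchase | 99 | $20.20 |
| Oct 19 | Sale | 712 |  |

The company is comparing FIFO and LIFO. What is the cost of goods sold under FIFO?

COGS = $11,073.95

FIFO COGS: 259 @ $15.80 + 168 @ $14.50 + 285 @ $15.95 = $11,073.95
LIFO COGS: 99 @ $20.20 + 159 @ $15.90 + 271 @ $17.95 + 183 @ $15.95 = $12,311.20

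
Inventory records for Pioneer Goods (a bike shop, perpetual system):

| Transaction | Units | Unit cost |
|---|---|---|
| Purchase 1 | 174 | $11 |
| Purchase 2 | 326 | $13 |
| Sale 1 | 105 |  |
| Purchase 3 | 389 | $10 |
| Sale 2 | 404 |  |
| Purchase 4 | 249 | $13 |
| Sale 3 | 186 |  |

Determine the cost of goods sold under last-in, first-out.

COGS = $7,868

Sale 1 (105) [LIFO — newest first]: 105 @ $13 = $1,365
Sale 2 (404) [LIFO — newest first]: 389 @ $10 + 15 @ $13 = $4,085
Sale 3 (186) [LIFO — newest first]: 186 @ $13 = $2,418
Total COGS = $1,365 + $4,085 + $2,418 = $7,868
Ending inventory: 174 @ $11 + 206 @ $13 + 63 @ $13 = $5,411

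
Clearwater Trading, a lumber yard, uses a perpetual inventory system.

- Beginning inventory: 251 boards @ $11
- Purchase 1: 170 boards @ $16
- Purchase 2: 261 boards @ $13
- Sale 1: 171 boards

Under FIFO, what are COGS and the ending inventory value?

Sale 1 (171) [FIFO — oldest first]: 171 @ $11 = $1,881
Ending inventory: 80 @ $11 + 170 @ $16 + 261 @ $13 = $6,993
Check: goods available $8,874 = COGS $1,881 + ending $6,993

COGS = $1,881; ending inventory = $6,993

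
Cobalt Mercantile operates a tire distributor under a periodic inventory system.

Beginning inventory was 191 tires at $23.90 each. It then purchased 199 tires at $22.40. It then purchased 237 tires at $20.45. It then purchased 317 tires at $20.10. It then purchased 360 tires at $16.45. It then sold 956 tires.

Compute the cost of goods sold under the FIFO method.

COGS = $20,438.25

Sale 1 (956) [FIFO — oldest first]: 191 @ $23.90 + 199 @ $22.40 + 237 @ $20.45 + 317 @ $20.10 + 12 @ $16.45 = $20,438.25
Ending inventory: 348 @ $16.45 = $5,724.60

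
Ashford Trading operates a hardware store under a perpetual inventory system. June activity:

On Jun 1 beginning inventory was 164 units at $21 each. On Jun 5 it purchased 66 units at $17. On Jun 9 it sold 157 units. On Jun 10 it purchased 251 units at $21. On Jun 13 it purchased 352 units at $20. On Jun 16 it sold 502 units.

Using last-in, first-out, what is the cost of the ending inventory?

Ending inventory = $3,654

Jun 9, 157 sold [LIFO — newest first]: 66 @ $17 + 91 @ $21 = $3,033
Jun 16, 502 sold [LIFO — newest first]: 352 @ $20 + 150 @ $21 = $10,190
Total COGS = $3,033 + $10,190 = $13,223
Ending inventory: 73 @ $21 + 101 @ $21 = $3,654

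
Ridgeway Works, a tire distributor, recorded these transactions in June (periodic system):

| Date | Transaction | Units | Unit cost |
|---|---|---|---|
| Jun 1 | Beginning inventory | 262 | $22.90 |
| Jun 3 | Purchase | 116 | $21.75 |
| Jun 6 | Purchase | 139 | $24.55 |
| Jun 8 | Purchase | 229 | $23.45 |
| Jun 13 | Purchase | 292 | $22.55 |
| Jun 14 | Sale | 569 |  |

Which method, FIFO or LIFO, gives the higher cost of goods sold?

FIFO

FIFO COGS: 262 @ $22.90 + 116 @ $21.75 + 139 @ $24.55 + 52 @ $23.45 = $13,154.65
LIFO COGS: 292 @ $22.55 + 229 @ $23.45 + 48 @ $24.55 = $13,133.05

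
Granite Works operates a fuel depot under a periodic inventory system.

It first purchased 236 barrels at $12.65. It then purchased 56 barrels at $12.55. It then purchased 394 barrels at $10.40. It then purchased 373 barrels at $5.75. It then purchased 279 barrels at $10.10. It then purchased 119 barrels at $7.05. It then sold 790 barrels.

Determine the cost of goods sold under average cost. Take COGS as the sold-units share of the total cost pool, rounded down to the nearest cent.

Sale 1, sell 790: 790/1457 × $13,587.40 → $7,367.22
Ending inventory (cost pool remaining) = $6,220.18

COGS = $7,367.22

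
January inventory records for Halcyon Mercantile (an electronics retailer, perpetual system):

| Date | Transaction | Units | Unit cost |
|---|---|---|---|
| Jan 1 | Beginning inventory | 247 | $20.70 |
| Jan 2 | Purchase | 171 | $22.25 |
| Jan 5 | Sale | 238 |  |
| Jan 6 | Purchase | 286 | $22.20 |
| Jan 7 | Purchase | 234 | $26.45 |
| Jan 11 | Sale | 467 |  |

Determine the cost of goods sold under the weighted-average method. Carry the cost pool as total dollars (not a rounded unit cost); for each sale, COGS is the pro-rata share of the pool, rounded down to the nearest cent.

COGS = $16,004.40

After Jan 1: 247 on hand, pool $5,112.90 (≈ $20.7000 each)
After Jan 2: 418 on hand, pool $8,917.65 (≈ $21.3341 each)
Jan 5, sell 238: 238/418 × $8,917.65 → $5,077.51
After Jan 6: 466 on hand, pool $10,189.34 (≈ $21.8655 each)
After Jan 7: 700 on hand, pool $16,378.64 (≈ $23.3981 each)
Jan 11, sell 467: 467/700 × $16,378.64 → $10,926.89
Total COGS = $5,077.51 + $10,926.89 = $16,004.40
Ending inventory (cost pool remaining) = $5,451.75
Check: goods available $21,456.15 = COGS $16,004.40 + ending $5,451.75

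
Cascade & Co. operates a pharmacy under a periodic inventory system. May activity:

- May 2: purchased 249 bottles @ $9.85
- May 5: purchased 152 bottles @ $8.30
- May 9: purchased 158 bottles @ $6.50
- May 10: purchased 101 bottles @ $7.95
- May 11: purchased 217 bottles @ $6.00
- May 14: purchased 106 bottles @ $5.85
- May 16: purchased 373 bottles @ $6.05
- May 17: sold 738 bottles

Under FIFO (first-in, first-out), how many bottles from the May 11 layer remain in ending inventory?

139

May 17, 738 sold [FIFO — oldest first]: 249 @ $9.85 + 152 @ $8.30 + 158 @ $6.50 + 101 @ $7.95 + 78 @ $6.00 = $6,012.20
Ending inventory: 139 @ $6.00 + 106 @ $5.85 + 373 @ $6.05 = $3,710.75
Check: goods available $9,722.95 = COGS $6,012.20 + ending $3,710.75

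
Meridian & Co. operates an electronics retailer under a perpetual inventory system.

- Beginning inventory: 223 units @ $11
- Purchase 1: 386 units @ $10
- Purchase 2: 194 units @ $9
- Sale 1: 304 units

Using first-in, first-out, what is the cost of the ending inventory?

Sale 1 (304) [FIFO — oldest first]: 223 @ $11 + 81 @ $10 = $3,263
Ending inventory: 305 @ $10 + 194 @ $9 = $4,796
Check: goods available $8,059 = COGS $3,263 + ending $4,796

Ending inventory = $4,796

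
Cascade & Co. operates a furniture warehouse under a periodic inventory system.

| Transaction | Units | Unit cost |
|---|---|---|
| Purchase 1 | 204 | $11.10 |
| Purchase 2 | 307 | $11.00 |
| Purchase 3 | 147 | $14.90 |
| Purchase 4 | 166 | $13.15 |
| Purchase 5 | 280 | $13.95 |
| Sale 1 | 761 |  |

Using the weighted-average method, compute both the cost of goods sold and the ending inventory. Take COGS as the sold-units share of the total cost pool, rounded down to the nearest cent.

COGS = $9,595.63; ending inventory = $4,324.97

Sale 1, sell 761: 761/1104 × $13,920.60 → $9,595.63
Ending inventory (cost pool remaining) = $4,324.97
Check: goods available $13,920.60 = COGS $9,595.63 + ending $4,324.97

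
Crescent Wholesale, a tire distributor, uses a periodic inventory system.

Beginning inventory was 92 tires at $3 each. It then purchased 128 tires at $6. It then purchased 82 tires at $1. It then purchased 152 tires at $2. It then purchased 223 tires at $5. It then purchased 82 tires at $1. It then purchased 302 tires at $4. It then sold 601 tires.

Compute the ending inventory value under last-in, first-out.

Ending inventory = $1,460

Sale 1 (601) [LIFO — newest first]: 302 @ $4 + 82 @ $1 + 217 @ $5 = $2,375
Ending inventory: 92 @ $3 + 128 @ $6 + 82 @ $1 + 152 @ $2 + 6 @ $5 = $1,460
Check: goods available $3,835 = COGS $2,375 + ending $1,460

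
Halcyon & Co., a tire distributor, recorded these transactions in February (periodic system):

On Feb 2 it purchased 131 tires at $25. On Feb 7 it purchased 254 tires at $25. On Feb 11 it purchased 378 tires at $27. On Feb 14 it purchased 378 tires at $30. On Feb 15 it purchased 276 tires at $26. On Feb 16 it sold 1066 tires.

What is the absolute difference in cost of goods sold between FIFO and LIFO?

FIFO COGS: 131 @ $25 + 254 @ $25 + 378 @ $27 + 303 @ $30 = $28,921
LIFO COGS: 276 @ $26 + 378 @ $30 + 378 @ $27 + 34 @ $25 = $29,572
Difference = |$28,921 − $29,572| = $651

$651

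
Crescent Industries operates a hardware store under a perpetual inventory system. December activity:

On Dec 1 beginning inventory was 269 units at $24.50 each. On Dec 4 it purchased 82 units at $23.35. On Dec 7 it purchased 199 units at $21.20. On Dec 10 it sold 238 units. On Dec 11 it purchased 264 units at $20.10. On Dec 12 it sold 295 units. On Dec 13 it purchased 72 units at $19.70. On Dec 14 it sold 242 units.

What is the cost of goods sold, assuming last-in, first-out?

COGS = $16,729.30

Dec 10, 238 sold [LIFO — newest first]: 199 @ $21.20 + 39 @ $23.35 = $5,129.45
Dec 12, 295 sold [LIFO — newest first]: 264 @ $20.10 + 31 @ $23.35 = $6,030.25
Dec 14, 242 sold [LIFO — newest first]: 72 @ $19.70 + 12 @ $23.35 + 158 @ $24.50 = $5,569.60
Total COGS = $5,129.45 + $6,030.25 + $5,569.60 = $16,729.30
Ending inventory: 111 @ $24.50 = $2,719.50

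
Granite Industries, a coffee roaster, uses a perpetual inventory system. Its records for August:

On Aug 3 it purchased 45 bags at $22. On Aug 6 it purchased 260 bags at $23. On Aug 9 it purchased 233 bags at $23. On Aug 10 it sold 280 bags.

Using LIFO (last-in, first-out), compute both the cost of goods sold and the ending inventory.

Aug 10, 280 sold [LIFO — newest first]: 233 @ $23 + 47 @ $23 = $6,440
Ending inventory: 45 @ $22 + 213 @ $23 = $5,889

COGS = $6,440; ending inventory = $5,889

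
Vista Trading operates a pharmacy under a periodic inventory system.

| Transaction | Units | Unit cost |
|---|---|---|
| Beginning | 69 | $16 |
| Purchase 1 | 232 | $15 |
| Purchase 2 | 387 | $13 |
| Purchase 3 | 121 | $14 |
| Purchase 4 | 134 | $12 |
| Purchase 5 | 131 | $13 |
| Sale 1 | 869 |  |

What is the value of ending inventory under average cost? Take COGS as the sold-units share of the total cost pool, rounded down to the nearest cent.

Sale 1, sell 869: 869/1074 × $14,620.00 → $11,829.40
Ending inventory (cost pool remaining) = $2,790.60

Ending inventory = $2,790.60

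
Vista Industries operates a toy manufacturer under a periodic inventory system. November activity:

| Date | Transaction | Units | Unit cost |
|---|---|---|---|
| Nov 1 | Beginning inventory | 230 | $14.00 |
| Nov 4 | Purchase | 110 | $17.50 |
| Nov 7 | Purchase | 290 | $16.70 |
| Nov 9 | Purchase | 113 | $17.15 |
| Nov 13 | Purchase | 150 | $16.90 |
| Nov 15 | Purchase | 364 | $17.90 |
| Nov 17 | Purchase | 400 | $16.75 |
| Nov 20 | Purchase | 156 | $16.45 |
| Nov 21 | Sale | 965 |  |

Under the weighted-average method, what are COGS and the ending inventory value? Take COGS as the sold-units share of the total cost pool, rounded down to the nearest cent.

Nov 21, sell 965: 965/1813 × $30,242.75 → $16,097.21
Ending inventory (cost pool remaining) = $14,145.54

COGS = $16,097.21; ending inventory = $14,145.54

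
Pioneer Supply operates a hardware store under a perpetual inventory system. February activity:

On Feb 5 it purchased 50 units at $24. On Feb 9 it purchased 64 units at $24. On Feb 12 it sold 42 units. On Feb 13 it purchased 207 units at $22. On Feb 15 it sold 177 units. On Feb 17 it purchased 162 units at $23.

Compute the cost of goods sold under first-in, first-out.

Feb 12, 42 sold [FIFO — oldest first]: 42 @ $24 = $1,008
Feb 15, 177 sold [FIFO — oldest first]: 8 @ $24 + 64 @ $24 + 105 @ $22 = $4,038
Total COGS = $1,008 + $4,038 = $5,046
Ending inventory: 102 @ $22 + 162 @ $23 = $5,970
Check: goods available $11,016 = COGS $5,046 + ending $5,970

COGS = $5,046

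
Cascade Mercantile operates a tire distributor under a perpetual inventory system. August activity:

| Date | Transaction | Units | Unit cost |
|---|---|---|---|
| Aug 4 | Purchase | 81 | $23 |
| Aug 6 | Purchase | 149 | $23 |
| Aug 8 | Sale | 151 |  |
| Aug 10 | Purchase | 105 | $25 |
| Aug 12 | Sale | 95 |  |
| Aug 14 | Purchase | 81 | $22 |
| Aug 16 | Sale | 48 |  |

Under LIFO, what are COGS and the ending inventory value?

Aug 8, 151 sold [LIFO — newest first]: 149 @ $23 + 2 @ $23 = $3,473
Aug 12, 95 sold [LIFO — newest first]: 95 @ $25 = $2,375
Aug 16, 48 sold [LIFO — newest first]: 48 @ $22 = $1,056
Total COGS = $3,473 + $2,375 + $1,056 = $6,904
Ending inventory: 79 @ $23 + 10 @ $25 + 33 @ $22 = $2,793
Check: goods available $9,697 = COGS $6,904 + ending $2,793

COGS = $6,904; ending inventory = $2,793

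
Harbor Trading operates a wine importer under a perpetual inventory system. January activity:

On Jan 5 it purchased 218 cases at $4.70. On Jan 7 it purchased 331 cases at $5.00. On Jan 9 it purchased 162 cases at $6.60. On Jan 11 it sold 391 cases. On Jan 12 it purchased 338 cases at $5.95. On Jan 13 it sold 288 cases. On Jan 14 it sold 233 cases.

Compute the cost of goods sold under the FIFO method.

COGS = $4,944.75

Jan 11, 391 sold [FIFO — oldest first]: 218 @ $4.70 + 173 @ $5.00 = $1,889.60
Jan 13, 288 sold [FIFO — oldest first]: 158 @ $5.00 + 130 @ $6.60 = $1,648.00
Jan 14, 233 sold [FIFO — oldest first]: 32 @ $6.60 + 201 @ $5.95 = $1,407.15
Total COGS = $1,889.60 + $1,648.00 + $1,407.15 = $4,944.75
Ending inventory: 137 @ $5.95 = $815.15
Check: goods available $5,759.90 = COGS $4,944.75 + ending $815.15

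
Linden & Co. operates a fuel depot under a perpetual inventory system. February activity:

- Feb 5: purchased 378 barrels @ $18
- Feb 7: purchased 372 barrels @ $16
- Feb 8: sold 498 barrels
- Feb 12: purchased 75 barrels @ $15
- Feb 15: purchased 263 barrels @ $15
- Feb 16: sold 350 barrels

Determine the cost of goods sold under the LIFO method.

Feb 8, 498 sold [LIFO — newest first]: 372 @ $16 + 126 @ $18 = $8,220
Feb 16, 350 sold [LIFO — newest first]: 263 @ $15 + 75 @ $15 + 12 @ $18 = $5,286
Total COGS = $8,220 + $5,286 = $13,506
Ending inventory: 240 @ $18 = $4,320
Check: goods available $17,826 = COGS $13,506 + ending $4,320

COGS = $13,506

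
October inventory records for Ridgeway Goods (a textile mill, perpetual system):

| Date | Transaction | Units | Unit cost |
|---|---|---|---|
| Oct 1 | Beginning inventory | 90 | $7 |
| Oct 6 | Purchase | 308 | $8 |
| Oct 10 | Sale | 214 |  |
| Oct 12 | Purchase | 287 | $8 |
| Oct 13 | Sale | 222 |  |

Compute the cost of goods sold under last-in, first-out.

COGS = $3,488

Oct 10, 214 sold [LIFO — newest first]: 214 @ $8 = $1,712
Oct 13, 222 sold [LIFO — newest first]: 222 @ $8 = $1,776
Total COGS = $1,712 + $1,776 = $3,488
Ending inventory: 90 @ $7 + 94 @ $8 + 65 @ $8 = $1,902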